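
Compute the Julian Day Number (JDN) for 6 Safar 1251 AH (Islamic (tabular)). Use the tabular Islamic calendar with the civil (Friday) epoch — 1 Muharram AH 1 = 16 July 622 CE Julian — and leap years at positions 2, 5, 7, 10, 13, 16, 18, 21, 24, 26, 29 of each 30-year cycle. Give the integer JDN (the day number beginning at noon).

2391433

In the Gregorian calendar the same day is 3 June 1835.
JDN 2400001 is 17 November 1858 CE (Gregorian), MJD 0; the target day is −8568 days from there, so JDN = 2391433.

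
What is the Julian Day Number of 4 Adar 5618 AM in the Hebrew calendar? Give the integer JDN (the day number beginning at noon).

2399729

In the Gregorian calendar the same day is 18 February 1858.
JDN 2299161 is 15 October 1582 CE (Gregorian); the target day is +100568 days from there, so JDN = 2399729.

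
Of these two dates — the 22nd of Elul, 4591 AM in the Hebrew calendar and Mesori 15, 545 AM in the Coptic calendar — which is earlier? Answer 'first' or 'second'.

Converting both to JDN: 2024826 vs 2024070; the smaller is the second.

second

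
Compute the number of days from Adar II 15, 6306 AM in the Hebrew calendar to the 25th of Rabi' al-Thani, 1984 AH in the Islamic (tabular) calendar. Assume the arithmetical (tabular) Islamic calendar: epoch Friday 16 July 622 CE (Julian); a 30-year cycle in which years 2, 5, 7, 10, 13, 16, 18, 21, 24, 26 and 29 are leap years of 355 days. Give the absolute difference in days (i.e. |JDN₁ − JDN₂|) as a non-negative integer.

First date → JDN 2651045; second date → JDN 2651262.
The interval is |2651045 − 2651262| = 217 days.

217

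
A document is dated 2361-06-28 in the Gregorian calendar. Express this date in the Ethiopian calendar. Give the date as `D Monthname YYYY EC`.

Both dates share Julian Day Number 2583576; in the Ethiopian calendar that is 18 Sene 2353 EC.

18 Sene 2353 EC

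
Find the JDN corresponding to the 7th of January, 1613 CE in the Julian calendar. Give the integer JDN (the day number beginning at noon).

Equivalently 17 January 1613 (Gregorian).
JDN 2299161 is 15 October 1582 CE (Gregorian); the target day is +11052 days from there, so JDN = 2310213.

2310213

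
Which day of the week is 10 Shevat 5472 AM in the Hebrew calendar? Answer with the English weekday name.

This is JDN 2346372 (18 January 1712 Gregorian).
Since JDN mod 7 = 0 (0 = Monday), the day is Monday.

Monday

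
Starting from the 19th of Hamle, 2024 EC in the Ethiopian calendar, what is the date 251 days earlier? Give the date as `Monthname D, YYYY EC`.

Counting 251 days back from JDN 2463440 reaches JDN 2463189, which is Hidar 8, 2024 EC.

Hidar 8, 2024 EC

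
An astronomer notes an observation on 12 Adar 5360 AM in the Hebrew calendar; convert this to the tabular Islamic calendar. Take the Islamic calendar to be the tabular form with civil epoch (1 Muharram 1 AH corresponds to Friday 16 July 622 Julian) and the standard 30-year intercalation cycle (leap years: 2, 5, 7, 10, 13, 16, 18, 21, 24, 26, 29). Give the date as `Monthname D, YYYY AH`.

Julian Day Number of the source date = 2305505.
Converting JDN 2305505 to the tabular Islamic calendar gives 12 Sha'ban 1008 AH.

Sha'ban 12, 1008 AH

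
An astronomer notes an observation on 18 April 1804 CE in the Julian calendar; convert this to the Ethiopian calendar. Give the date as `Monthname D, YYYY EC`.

The source date corresponds to 30 April 1804 in the Gregorian calendar (JDN 2380077).
That day falls on 23 Miyazya 1796 EC in the Ethiopian calendar.

Miyazya 23, 1796 EC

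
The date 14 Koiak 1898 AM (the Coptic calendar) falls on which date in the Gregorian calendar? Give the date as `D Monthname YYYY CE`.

Both dates share Julian Day Number 2518012; in the Gregorian calendar that is 24 December 2181 CE.

24 December 2181 CE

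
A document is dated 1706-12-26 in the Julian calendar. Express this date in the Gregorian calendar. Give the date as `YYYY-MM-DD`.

For dates in this range the Gregorian date is 11 days ahead of the Julian.
26 December 1706 Julian + 11 days → 6 January 1707 Gregorian.

1707-01-06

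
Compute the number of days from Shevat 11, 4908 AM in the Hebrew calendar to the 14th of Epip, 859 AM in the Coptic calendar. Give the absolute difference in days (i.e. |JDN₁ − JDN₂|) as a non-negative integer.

First date → JDN 2140368; second date → JDN 2138727.
The interval is |2140368 − 2138727| = 1641 days.

1641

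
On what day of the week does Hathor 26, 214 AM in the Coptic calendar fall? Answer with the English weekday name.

Saturday

This is JDN 1902913 (23 November 497 Gregorian).
1902913 ≡ 5 (mod 7); counting from Monday = 0 gives Saturday.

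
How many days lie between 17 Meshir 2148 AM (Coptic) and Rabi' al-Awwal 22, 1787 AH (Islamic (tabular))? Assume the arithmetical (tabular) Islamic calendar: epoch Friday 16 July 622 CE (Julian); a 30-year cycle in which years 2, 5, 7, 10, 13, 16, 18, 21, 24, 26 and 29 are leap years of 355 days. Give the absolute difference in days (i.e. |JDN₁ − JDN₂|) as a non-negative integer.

27969

JDN of the first date = 2609388.
JDN of the second date = 2581419.
|2581419 − 2609388| = 27969.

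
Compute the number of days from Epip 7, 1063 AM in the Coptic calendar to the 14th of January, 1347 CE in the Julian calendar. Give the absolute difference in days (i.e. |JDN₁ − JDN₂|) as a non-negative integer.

168

First date → JDN 2213231; second date → JDN 2213063.
The interval is |2213231 − 2213063| = 168 days.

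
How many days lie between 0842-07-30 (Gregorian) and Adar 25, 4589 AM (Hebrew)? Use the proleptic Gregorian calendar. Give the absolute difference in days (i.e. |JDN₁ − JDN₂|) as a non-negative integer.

JDN of the first date = 2028805.
JDN of the second date = 2023913.
|2023913 − 2028805| = 4892.

4892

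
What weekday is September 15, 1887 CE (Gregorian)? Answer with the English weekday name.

Thursday

2410530 ≡ 3 (mod 7); counting from Monday = 0 gives Thursday.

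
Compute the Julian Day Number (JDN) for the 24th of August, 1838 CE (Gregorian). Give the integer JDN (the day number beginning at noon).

JDN 2299161 is 15 October 1582 CE (Gregorian); the target day is +93450 days from there, so JDN = 2392611.

2392611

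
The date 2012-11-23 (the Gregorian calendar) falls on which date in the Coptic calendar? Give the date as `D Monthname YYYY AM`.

14 Hathor 1729 AM

Julian Day Number of the source date = 2456255.
Converting JDN 2456255 to the Coptic calendar gives 14 Hathor 1729 AM.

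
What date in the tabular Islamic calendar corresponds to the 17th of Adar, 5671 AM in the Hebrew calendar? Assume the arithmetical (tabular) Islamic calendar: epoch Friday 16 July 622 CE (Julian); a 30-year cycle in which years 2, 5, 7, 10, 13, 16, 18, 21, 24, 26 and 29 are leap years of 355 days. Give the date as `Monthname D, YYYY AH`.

Rabi' al-Awwal 16, 1329 AH

Julian Day Number of the source date = 2419113.
Converting JDN 2419113 to the tabular Islamic calendar gives 16 Rabi' al-Awwal 1329 AH.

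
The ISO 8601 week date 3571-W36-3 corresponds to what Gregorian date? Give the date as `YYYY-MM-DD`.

3571-09-08

ISO week 1 of 3571 is the week containing the first Thursday of 3571.
Week 36, day 3 (Wednesday) lands on 3571-09-08.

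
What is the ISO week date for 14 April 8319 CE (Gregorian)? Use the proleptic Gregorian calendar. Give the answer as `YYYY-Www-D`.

8319-W16-1

The weekday is Monday (ISO weekday 1).
That Monday belongs to ISO week 16 of ISO year 8319.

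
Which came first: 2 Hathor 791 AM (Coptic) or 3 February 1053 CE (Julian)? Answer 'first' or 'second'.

First date → JDN 2113638; second date → JDN 2105700.
JDN 2105700 < JDN 2113638, so the second date is earlier.

second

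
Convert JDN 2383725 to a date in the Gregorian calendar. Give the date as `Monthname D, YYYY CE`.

JDN 2451545 is 1 Jan 2000; 2383725 is −67820 days from there.

April 26, 1814 CE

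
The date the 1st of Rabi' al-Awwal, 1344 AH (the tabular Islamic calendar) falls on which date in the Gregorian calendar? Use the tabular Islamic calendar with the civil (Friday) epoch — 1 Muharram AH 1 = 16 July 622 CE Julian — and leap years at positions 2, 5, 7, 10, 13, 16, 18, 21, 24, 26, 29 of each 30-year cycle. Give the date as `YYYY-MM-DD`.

Both dates share Julian Day Number 2424413; in the Gregorian calendar that is 19 September 1925 CE.

1925-09-19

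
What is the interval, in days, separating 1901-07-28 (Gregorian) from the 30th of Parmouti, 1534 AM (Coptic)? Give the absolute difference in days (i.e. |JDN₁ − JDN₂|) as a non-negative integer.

30397

First date → JDN 2415594; second date → JDN 2385197.
The interval is |2415594 − 2385197| = 30397 days.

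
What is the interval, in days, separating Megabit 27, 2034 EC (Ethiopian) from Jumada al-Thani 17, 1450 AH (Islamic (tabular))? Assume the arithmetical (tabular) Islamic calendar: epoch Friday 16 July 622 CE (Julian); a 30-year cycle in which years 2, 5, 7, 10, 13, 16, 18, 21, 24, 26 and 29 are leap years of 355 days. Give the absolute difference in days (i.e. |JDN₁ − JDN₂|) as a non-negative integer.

4899

First date → JDN 2466980; second date → JDN 2462081.
The interval is |2466980 − 2462081| = 4899 days.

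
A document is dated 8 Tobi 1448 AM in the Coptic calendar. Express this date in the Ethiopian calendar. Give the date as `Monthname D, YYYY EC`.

Tir 8, 1724 EC

The source date corresponds to 15 January 1732 in the Gregorian calendar (JDN 2353674).
That day falls on 8 Tir 1724 EC in the Ethiopian calendar.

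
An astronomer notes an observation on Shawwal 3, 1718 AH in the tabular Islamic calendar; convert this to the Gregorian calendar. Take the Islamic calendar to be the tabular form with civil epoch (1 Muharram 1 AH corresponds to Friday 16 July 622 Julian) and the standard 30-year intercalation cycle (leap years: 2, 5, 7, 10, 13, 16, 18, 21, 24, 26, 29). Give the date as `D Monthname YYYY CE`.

25 February 2289 CE

Both dates share Julian Day Number 2557156; in the Gregorian calendar that is 25 February 2289 CE.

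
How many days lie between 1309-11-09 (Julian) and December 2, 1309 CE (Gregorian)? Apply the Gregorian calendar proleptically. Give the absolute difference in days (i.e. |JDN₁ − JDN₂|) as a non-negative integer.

JDN of the first date = 2199483.
JDN of the second date = 2199498.
|2199498 − 2199483| = 15.

15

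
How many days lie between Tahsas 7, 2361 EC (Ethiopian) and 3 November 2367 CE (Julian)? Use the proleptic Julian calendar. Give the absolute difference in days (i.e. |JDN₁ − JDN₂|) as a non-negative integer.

JDN of the first date = 2586307.
JDN of the second date = 2585911.
|2585911 − 2586307| = 396.

396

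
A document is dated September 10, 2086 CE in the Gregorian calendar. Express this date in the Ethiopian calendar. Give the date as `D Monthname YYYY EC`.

Julian Day Number of the source date = 2483209.
Converting JDN 2483209 to the Ethiopian calendar gives 5 Pagume 2078 EC.

5 Pagume 2078 EC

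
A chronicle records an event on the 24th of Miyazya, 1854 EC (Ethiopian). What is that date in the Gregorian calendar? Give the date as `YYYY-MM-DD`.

1862-05-01

Both dates share Julian Day Number 2401262; in the Gregorian calendar that is 1 May 1862 CE.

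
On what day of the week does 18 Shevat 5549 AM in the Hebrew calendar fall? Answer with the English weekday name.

Saturday

In the Gregorian calendar this is 14 February 1789 (JDN 2374524).
2374524 ≡ 5 (mod 7); counting from Monday = 0 gives Saturday.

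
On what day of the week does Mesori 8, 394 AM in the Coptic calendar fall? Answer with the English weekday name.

Sunday

In the proleptic Gregorian calendar this is 4 August 678 (JDN 1968910).
JDN 1968910 mod 7 = 6, and JDN 0 was a Monday, so this is a Sunday.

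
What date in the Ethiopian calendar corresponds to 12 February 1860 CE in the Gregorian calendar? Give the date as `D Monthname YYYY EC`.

5 Yekatit 1852 EC

Both dates share Julian Day Number 2400453; in the Ethiopian calendar that is 5 Yekatit 1852 EC.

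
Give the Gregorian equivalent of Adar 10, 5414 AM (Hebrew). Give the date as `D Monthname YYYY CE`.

27 February 1654 CE

Julian Day Number of the source date = 2325229.
Converting JDN 2325229 to the Gregorian calendar gives 27 February 1654 CE.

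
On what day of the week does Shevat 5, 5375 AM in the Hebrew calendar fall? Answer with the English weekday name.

Monday

This is JDN 2310931 (5 January 1615 Gregorian).
JDN 2310931 mod 7 = 0, and JDN 0 was a Monday, so this is a Monday.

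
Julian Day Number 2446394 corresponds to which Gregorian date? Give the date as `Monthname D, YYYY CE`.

Counting from JDN 2299161 = 15 Oct 1582 gives an offset of 147233 days.

November 24, 1985 CE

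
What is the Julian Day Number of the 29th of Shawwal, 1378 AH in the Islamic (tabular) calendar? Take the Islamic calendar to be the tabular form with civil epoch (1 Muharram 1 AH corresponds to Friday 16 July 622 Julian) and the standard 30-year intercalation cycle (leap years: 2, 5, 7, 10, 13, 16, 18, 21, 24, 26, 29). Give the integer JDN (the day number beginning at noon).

2436697

In the Gregorian calendar the same day is 8 May 1959.
JDN 2451545 is 1 January 2000 CE (Gregorian); the target day is −14848 days from there, so JDN = 2436697.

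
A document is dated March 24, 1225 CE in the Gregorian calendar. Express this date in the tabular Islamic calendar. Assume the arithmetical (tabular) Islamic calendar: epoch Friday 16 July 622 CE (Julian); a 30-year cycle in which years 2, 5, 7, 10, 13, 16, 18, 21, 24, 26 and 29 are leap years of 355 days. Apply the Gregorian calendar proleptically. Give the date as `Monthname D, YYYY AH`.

Julian Day Number of the source date = 2168565.
Converting JDN 2168565 to the tabular Islamic calendar gives 5 Rabi' al-Awwal 622 AH.

Rabi' al-Awwal 5, 622 AH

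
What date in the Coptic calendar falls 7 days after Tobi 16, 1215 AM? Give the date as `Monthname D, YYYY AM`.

Tobi 23, 1215 AM

Counting 7 days forward from JDN 2268578 reaches JDN 2268585, which is Tobi 23, 1215 AM.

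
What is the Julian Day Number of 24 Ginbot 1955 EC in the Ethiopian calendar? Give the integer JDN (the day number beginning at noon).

Equivalently 1 June 1963 (Gregorian).
JDN 2451545 is 1 January 2000 CE (Gregorian); the target day is −13363 days from there, so JDN = 2438182.

2438182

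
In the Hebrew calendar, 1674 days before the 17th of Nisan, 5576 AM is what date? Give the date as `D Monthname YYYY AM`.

The starting date is JDN 2384445; 2384445 − 1674 = 2382771.
JDN 2382771 corresponds to 26 Elul 5571 AM.

26 Elul 5571 AM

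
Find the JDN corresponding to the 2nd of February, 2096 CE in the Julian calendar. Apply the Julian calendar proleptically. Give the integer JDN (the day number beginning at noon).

2486654

In the Gregorian calendar the same day is 15 February 2096.
JDN 2400001 is 17 November 1858 CE (Gregorian), MJD 0; the target day is +86653 days from there, so JDN = 2486654.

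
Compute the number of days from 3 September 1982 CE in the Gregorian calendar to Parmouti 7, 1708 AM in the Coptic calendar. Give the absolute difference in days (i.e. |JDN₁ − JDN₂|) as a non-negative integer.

3512

First date → JDN 2445216; second date → JDN 2448728.
The interval is |2445216 − 2448728| = 3512 days.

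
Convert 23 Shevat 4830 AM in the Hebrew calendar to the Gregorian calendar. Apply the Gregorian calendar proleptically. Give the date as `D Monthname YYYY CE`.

13 February 1070 CE

Both dates share Julian Day Number 2111913; in the Gregorian calendar that is 13 February 1070 CE.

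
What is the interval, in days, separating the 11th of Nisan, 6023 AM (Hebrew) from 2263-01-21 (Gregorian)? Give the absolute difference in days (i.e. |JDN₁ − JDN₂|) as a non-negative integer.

JDN of the first date = 2547714.
JDN of the second date = 2547624.
|2547624 − 2547714| = 90.

90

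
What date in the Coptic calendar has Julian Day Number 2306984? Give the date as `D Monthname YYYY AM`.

JDN 2306984 is 16 March 1604 in the Gregorian calendar.
In the Coptic calendar that day is 10 Paremhat 1320 AM.

10 Paremhat 1320 AM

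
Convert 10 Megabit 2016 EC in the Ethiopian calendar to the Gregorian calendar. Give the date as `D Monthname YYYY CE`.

Both dates share Julian Day Number 2460389; in the Gregorian calendar that is 19 March 2024 CE.

19 March 2024 CE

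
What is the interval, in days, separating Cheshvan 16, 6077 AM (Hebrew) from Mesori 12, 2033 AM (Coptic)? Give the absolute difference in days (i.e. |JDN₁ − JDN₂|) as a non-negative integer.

JDN of the first date = 2567267.
JDN of the second date = 2567559.
|2567559 − 2567267| = 292.

292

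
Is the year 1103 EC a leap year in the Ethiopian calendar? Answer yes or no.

1103 mod 4 = 3; in the Ethiopian calendar a year is leap when year mod 4 = 3, so it is a leap year.

yes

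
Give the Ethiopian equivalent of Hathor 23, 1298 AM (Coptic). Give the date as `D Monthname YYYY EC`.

Julian Day Number of the source date = 2298841.
Converting JDN 2298841 to the Ethiopian calendar gives 23 Hidar 1574 EC.

23 Hidar 1574 EC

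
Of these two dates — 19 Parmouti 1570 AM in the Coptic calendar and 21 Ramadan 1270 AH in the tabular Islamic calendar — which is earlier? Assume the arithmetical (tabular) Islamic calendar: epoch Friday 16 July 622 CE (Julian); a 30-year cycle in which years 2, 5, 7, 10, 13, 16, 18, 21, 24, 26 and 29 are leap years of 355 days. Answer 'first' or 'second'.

Converting both to JDN: 2398335 vs 2398387; the smaller is the first.

first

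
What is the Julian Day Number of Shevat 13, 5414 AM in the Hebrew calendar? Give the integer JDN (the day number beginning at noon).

In the Gregorian calendar the same day is 31 January 1654.
JDN 2400001 is 17 November 1858 CE (Gregorian), MJD 0; the target day is −74799 days from there, so JDN = 2325202.

2325202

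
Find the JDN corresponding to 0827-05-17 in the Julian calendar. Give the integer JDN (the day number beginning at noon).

2023256

Equivalently 21 May 827 (proleptic Gregorian).
JDN 2299161 is 15 October 1582 CE (Gregorian); the target day is −275905 days from there, so JDN = 2023256.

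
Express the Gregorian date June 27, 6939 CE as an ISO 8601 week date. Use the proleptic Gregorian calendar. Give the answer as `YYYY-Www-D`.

The weekday is Saturday (ISO weekday 6).
That Saturday belongs to ISO week 26 of ISO year 6939.

6939-W26-6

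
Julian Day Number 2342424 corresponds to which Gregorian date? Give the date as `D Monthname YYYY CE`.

Counting from JDN 2299161 = 15 Oct 1582 gives an offset of 43263 days.

28 March 1701 CE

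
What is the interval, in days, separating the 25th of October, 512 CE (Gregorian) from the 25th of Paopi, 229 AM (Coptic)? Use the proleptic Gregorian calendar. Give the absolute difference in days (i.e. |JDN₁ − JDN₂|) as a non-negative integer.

First date → JDN 1908362; second date → JDN 1908361.
The interval is |1908362 − 1908361| = 1 day.

1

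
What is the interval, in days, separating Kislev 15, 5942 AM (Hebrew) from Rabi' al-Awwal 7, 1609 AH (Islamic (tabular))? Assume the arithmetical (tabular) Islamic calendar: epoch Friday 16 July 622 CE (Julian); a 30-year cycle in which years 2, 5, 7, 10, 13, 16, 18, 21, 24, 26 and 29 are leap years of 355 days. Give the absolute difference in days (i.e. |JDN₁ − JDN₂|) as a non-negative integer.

JDN of the first date = 2517980.
JDN of the second date = 2518327.
|2518327 − 2517980| = 347.

347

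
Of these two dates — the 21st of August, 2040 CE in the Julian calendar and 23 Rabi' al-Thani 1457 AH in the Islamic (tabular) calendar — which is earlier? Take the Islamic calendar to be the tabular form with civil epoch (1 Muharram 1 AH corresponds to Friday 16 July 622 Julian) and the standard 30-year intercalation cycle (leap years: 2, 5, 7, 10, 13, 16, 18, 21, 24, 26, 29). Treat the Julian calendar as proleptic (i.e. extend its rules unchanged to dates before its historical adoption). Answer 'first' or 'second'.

The two dates have Julian Day Numbers 2466401 and 2464509 respectively.
Since 2464509 < 2466401, the second date comes first.

second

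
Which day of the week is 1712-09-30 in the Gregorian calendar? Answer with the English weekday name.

2346628 ≡ 4 (mod 7); counting from Monday = 0 gives Friday.

Friday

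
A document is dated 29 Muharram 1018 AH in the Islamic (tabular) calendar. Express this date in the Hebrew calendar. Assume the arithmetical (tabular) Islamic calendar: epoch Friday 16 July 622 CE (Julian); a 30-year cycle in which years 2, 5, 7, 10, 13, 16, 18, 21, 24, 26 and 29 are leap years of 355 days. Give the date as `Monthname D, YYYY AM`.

Nisan 30, 5369 AM

Julian Day Number of the source date = 2308859.
Converting JDN 2308859 to the Hebrew calendar gives 30 Nisan 5369 AM.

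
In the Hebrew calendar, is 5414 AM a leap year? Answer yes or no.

Hebrew year 5414 is year 18 of its 19-year Metonic cycle; leap years are at positions 3, 6, 8, 11, 14, 17, 19, so it is a common year (12 months).

no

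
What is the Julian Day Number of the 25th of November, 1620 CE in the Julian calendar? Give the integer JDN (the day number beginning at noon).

2313092

In the Gregorian calendar the same day is 5 December 1620.
JDN 2299161 is 15 October 1582 CE (Gregorian); the target day is +13931 days from there, so JDN = 2313092.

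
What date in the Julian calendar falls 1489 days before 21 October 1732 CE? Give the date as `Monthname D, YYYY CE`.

JDN of 21 October 1732 CE = 2353965.
2353965 − 1489 = 2352476.
JDN 2352476 in the Julian calendar is September 23, 1728 CE.

September 23, 1728 CE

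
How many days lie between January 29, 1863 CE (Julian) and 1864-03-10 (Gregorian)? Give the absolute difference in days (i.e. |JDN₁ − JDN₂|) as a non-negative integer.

JDN of the first date = 2401547.
JDN of the second date = 2401941.
|2401941 − 2401547| = 394.

394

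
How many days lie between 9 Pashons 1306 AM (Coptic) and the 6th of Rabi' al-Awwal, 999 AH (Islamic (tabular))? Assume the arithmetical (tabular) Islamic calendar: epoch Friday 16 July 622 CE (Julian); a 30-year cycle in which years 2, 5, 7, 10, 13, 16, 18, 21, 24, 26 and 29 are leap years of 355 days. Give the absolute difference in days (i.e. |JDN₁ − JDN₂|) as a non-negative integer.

First date → JDN 2301929; second date → JDN 2302162.
The interval is |2301929 − 2302162| = 233 days.

233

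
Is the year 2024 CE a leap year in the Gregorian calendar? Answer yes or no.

yes

2024 is divisible by 4 and not by 100, so it is a leap year.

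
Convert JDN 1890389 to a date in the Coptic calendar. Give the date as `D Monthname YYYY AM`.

16 Mesori 179 AM

JDN 1890389 is 10 August 463 in the proleptic Gregorian calendar.
In the Coptic calendar that day is 16 Mesori 179 AM.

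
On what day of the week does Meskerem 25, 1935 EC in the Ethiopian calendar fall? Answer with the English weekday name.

Equivalently 5 October 1942 Gregorian, JDN 2430638.
2430638 ≡ 0 (mod 7); counting from Monday = 0 gives Monday.

Monday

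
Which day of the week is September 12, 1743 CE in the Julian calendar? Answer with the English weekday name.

Monday

Equivalently 23 September 1743 Gregorian, JDN 2357943.
2357943 ≡ 0 (mod 7); counting from Monday = 0 gives Monday.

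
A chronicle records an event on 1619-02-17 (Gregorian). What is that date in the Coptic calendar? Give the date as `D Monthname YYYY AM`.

13 Meshir 1335 AM

Both dates share Julian Day Number 2312435; in the Coptic calendar that is 13 Meshir 1335 AM.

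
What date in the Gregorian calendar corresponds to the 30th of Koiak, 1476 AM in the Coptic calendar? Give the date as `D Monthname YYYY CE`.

7 January 1760 CE

Julian Day Number of the source date = 2363893.
Converting JDN 2363893 to the Gregorian calendar gives 7 January 1760 CE.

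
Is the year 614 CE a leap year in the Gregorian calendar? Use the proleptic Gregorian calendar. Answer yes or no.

no

614 is not divisible by 4, so it is a common year.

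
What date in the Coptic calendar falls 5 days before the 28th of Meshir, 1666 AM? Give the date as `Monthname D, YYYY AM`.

Meshir 23, 1666 AM

Counting 5 days back from JDN 2433348 reaches JDN 2433343, which is Meshir 23, 1666 AM.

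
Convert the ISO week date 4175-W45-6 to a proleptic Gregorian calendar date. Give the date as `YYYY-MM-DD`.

4175-11-11

ISO week 1 of 4175 is the week containing the first Thursday of 4175.
Week 45, day 6 (Saturday) lands on 4175-11-11.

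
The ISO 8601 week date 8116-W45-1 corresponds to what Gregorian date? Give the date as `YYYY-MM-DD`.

ISO week 1 of 8116 is the week containing the first Thursday of 8116.
Week 45, day 1 (Monday) lands on 8116-11-02.

8116-11-02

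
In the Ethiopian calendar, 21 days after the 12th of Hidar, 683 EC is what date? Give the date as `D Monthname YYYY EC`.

JDN of the 12th of Hidar, 683 EC = 1973392.
1973392 + 21 = 1973413.
JDN 1973413 in the Ethiopian calendar is 3 Tahsas 683 EC.

3 Tahsas 683 EC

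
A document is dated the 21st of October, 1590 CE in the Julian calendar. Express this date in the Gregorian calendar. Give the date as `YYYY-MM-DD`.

1590-10-31

For dates in this range the Gregorian date is 10 days ahead of the Julian.
21 October 1590 Julian + 10 days → 31 October 1590 Gregorian.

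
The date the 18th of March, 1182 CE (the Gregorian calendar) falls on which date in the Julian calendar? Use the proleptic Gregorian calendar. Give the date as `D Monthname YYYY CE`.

11 March 1182 CE

For dates in this range the Gregorian date is 7 days ahead of the Julian.
18 March 1182 Gregorian − 7 days → 11 March 1182 Julian.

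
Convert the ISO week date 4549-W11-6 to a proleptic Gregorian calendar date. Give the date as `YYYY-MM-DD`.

4549-03-15

ISO week 1 of 4549 is the week containing the first Thursday of 4549.
Week 11, day 6 (Saturday) lands on 4549-03-15.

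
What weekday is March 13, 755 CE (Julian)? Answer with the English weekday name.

This is JDN 1996893 (17 March 755 Gregorian).
JDN 1996893 mod 7 = 3, and JDN 0 was a Monday, so this is a Thursday.

Thursday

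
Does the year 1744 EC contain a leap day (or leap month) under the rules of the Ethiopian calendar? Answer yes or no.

no

1744 mod 4 = 0; in the Ethiopian calendar a year is leap when year mod 4 = 3, so it is a common year.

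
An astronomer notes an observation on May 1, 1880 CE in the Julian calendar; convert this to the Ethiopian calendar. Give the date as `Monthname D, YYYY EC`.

Ginbot 6, 1872 EC

The source date corresponds to 13 May 1880 in the Gregorian calendar (JDN 2407849).
That day falls on 6 Ginbot 1872 EC in the Ethiopian calendar.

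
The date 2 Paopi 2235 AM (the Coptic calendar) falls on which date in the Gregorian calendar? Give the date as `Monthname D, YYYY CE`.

Both dates share Julian Day Number 2641029; in the Gregorian calendar that is 16 October 2518 CE.

October 16, 2518 CE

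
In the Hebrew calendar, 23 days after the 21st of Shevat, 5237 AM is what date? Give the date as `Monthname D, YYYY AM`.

Counting 23 days forward from JDN 2260567 reaches JDN 2260590, which is Adar 14, 5237 AM.

Adar 14, 5237 AM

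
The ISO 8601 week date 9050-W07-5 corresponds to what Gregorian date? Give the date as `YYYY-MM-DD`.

ISO week 1 of 9050 is the week containing the first Thursday of 9050.
Week 7, day 5 (Friday) lands on 9050-02-15.

9050-02-15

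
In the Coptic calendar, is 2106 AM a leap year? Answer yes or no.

2106 mod 4 = 2; in the Coptic calendar a year is leap when year mod 4 = 3, so it is a common year.

no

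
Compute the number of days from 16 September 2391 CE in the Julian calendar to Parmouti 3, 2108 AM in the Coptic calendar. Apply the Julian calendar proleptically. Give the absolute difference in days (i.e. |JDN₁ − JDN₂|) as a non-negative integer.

JDN of the first date = 2594629.
JDN of the second date = 2594824.
|2594824 − 2594629| = 195.

195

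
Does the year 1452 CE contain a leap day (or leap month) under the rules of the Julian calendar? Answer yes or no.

yes

1452 mod 4 = 0, so it is a leap year in the Julian calendar.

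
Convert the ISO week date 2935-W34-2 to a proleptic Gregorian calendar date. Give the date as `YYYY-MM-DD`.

2935-08-23

ISO week 1 of 2935 is the week containing the first Thursday of 2935.
Week 34, day 2 (Tuesday) lands on 2935-08-23.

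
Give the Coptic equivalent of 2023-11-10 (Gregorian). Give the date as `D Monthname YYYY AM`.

30 Paopi 1740 AM

Julian Day Number of the source date = 2460259.
Converting JDN 2460259 to the Coptic calendar gives 30 Paopi 1740 AM.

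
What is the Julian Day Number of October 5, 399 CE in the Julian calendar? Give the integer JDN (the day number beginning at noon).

1867070

In the proleptic Gregorian calendar the same day is 6 October 399.
JDN 2299161 is 15 October 1582 CE (Gregorian); the target day is −432091 days from there, so JDN = 1867070.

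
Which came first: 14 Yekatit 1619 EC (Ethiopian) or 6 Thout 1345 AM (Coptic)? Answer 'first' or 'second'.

first

The two dates have Julian Day Numbers 2315358 and 2315931 respectively.
Since 2315358 < 2315931, the first date comes first.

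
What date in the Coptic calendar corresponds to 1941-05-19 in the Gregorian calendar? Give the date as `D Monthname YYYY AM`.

Both dates share Julian Day Number 2430134; in the Coptic calendar that is 11 Pashons 1657 AM.

11 Pashons 1657 AM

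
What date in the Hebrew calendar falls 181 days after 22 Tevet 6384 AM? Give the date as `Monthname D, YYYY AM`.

The starting date is JDN 2679460; 2679460 + 181 = 2679641.
JDN 2679641 corresponds to Sivan 26, 6384 AM.

Sivan 26, 6384 AM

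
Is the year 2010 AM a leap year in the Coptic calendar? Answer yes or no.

2010 mod 4 = 2; in the Coptic calendar a year is leap when year mod 4 = 3, so it is a common year.

no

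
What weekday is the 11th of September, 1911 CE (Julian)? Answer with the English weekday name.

Sunday

In the Gregorian calendar this is 24 September 1911 (JDN 2419304).
JDN 2419304 mod 7 = 6, and JDN 0 was a Monday, so this is a Sunday.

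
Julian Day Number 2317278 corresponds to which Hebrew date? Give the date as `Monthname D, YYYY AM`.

Sivan 2, 5392 AM

The Gregorian equivalent of JDN 2317278 is 22 May 1632.
In the Hebrew calendar that day is Sivan 2, 5392 AM.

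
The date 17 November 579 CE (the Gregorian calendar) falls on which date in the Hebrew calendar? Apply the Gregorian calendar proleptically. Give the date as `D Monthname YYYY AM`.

Both dates share Julian Day Number 1932856; in the Hebrew calendar that is 10 Kislev 4340 AM.

10 Kislev 4340 AM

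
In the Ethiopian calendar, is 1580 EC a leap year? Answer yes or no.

1580 mod 4 = 0; in the Ethiopian calendar a year is leap when year mod 4 = 3, so it is a common year.

no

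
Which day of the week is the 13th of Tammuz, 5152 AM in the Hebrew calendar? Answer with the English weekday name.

Friday

This is JDN 2229672 (13 July 1392 Gregorian).
JDN 2229672 mod 7 = 4, and JDN 0 was a Monday, so this is a Friday.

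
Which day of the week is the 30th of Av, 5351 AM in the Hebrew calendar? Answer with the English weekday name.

Tuesday

This is JDN 2302392 (20 August 1591 Gregorian).
2302392 ≡ 1 (mod 7); counting from Monday = 0 gives Tuesday.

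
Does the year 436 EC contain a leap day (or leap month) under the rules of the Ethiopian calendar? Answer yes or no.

436 mod 4 = 0; in the Ethiopian calendar a year is leap when year mod 4 = 3, so it is a common year.

no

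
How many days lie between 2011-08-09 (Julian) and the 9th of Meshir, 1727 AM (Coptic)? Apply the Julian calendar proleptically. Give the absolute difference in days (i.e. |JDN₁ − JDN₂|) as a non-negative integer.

187

JDN of the first date = 2455796.
JDN of the second date = 2455609.
|2455609 − 2455796| = 187.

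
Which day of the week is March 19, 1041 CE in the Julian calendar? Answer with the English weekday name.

Thursday

Equivalently 25 March 1041 Gregorian, JDN 2101361.
2101361 ≡ 3 (mod 7); counting from Monday = 0 gives Thursday.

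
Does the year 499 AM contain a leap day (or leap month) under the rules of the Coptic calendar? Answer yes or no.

499 mod 4 = 3; in the Coptic calendar a year is leap when year mod 4 = 3, so it is a leap year.

yes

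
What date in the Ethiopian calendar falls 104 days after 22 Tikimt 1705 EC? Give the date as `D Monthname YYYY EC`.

JDN of 22 Tikimt 1705 EC = 2346658.
2346658 + 104 = 2346762.
JDN 2346762 in the Ethiopian calendar is 6 Yekatit 1705 EC.

6 Yekatit 1705 EC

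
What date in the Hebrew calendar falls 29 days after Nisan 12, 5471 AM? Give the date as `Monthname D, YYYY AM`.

The starting date is JDN 2346080; 2346080 + 29 = 2346109.
JDN 2346109 corresponds to Iyar 11, 5471 AM.

Iyar 11, 5471 AM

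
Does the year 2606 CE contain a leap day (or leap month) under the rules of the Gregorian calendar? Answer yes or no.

2606 is not divisible by 4, so it is a common year.

no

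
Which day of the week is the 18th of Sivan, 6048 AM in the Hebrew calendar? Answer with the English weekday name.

Equivalently 18 June 2288 Gregorian, JDN 2556904.
JDN 2556904 mod 7 = 0, and JDN 0 was a Monday, so this is a Monday.

Monday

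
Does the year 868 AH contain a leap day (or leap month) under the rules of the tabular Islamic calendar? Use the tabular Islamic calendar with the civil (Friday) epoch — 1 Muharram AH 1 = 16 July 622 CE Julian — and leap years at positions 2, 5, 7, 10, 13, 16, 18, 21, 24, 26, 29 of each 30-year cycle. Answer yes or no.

Year 868 AH is year 28 of its 30-year cycle; leap positions are 2, 5, 7, 10, 13, 16, 18, 21, 24, 26, 29, so it is a common year (354 days).

no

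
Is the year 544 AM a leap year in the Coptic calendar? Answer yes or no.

544 mod 4 = 0; in the Coptic calendar a year is leap when year mod 4 = 3, so it is a common year.

no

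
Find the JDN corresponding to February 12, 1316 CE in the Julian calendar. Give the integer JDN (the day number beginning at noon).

Equivalently 20 February 1316 (proleptic Gregorian).
JDN 2299161 is 15 October 1582 CE (Gregorian); the target day is −97392 days from there, so JDN = 2201769.

2201769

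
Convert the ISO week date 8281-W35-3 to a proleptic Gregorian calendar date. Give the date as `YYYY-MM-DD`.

8281-08-31

ISO week 1 of 8281 is the week containing the first Thursday of 8281.
Week 35, day 3 (Wednesday) lands on 8281-08-31.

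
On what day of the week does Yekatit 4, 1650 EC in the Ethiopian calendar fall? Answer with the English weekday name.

Friday

Equivalently 8 February 1658 Gregorian, JDN 2326671.
Since JDN mod 7 = 4 (0 = Monday), the day is Friday.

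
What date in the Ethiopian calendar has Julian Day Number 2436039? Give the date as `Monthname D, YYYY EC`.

JDN 2436039 is 19 July 1957 in the Gregorian calendar.
In the Ethiopian calendar that day is Hamle 12, 1949 EC.

Hamle 12, 1949 EC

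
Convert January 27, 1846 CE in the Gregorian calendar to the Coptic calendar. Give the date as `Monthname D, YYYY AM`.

Tobi 20, 1562 AM

Both dates share Julian Day Number 2395324; in the Coptic calendar that is 20 Tobi 1562 AM.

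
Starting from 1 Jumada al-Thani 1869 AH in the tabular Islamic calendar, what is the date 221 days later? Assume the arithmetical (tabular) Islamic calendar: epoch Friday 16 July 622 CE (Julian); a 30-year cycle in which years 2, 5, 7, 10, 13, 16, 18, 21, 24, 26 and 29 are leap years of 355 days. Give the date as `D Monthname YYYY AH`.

Counting 221 days forward from JDN 2610545 reaches JDN 2610766, which is 16 Muharram 1870 AH.

16 Muharram 1870 AH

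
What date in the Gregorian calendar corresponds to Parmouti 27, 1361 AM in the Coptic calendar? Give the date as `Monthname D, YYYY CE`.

May 2, 1645 CE

Both dates share Julian Day Number 2322006; in the Gregorian calendar that is 2 May 1645 CE.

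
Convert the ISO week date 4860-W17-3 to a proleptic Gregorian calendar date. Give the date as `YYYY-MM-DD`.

ISO week 1 of 4860 is the week containing the first Thursday of 4860.
Week 17, day 3 (Wednesday) lands on 4860-04-21.

4860-04-21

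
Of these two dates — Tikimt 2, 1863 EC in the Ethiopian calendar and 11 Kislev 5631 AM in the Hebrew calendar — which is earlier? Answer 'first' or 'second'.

The two dates have Julian Day Numbers 2404347 and 2404402 respectively.
Since 2404347 < 2404402, the first date comes first.

first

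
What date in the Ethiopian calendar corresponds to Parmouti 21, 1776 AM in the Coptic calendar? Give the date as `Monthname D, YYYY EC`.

Miyazya 21, 2052 EC

Julian Day Number of the source date = 2473579.
Converting JDN 2473579 to the Ethiopian calendar gives 21 Miyazya 2052 EC.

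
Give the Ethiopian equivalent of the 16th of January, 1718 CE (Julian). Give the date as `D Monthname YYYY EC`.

Both dates share Julian Day Number 2348573; in the Ethiopian calendar that is 21 Tir 1710 EC.

21 Tir 1710 EC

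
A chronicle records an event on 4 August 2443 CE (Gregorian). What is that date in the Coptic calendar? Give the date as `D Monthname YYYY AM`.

25 Epip 2159 AM

Both dates share Julian Day Number 2613563; in the Coptic calendar that is 25 Epip 2159 AM.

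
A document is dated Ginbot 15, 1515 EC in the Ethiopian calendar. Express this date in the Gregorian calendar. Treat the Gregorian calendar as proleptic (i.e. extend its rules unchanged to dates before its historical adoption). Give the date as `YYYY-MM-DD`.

Julian Day Number of the source date = 2277463.
Converting JDN 2277463 to the Gregorian calendar gives 20 May 1523 CE.

1523-05-20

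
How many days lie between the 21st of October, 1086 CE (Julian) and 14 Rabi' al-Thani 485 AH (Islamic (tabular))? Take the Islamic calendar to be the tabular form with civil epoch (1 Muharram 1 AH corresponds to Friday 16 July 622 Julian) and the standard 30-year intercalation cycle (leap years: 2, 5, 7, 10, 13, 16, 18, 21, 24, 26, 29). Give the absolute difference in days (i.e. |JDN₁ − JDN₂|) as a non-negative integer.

First date → JDN 2118013; second date → JDN 2120055.
The interval is |2118013 − 2120055| = 2042 days.

2042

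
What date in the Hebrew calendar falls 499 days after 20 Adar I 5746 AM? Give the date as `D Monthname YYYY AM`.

JDN of 20 Adar I 5746 AM = 2446491.
2446491 + 499 = 2446990.
JDN 2446990 in the Hebrew calendar is 16 Tammuz 5747 AM.

16 Tammuz 5747 AM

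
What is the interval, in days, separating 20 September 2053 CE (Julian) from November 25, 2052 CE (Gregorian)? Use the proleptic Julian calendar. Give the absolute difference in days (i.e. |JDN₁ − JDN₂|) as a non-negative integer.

312

First date → JDN 2471179; second date → JDN 2470867.
The interval is |2471179 − 2470867| = 312 days.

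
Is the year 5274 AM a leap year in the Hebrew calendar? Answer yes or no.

yes

Hebrew year 5274 is year 11 of its 19-year Metonic cycle; leap years are at positions 3, 6, 8, 11, 14, 17, 19, so it is a leap year (13 months).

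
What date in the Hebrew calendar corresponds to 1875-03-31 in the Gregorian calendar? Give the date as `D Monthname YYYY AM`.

24 Adar II 5635 AM

Julian Day Number of the source date = 2405979.
Converting JDN 2405979 to the Hebrew calendar gives 24 Adar II 5635 AM.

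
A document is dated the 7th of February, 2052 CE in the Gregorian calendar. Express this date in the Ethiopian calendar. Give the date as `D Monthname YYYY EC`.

Julian Day Number of the source date = 2470575.
Converting JDN 2470575 to the Ethiopian calendar gives 29 Tir 2044 EC.

29 Tir 2044 EC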